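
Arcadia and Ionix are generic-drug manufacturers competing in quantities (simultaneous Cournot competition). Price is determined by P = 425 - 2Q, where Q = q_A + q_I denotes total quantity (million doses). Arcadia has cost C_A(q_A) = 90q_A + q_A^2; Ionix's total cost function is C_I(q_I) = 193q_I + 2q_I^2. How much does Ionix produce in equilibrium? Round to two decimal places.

Arcadia's profit: π_A = (425 - 2Q)q_A - (90q_A + q_A²). Setting ∂π_A/∂q_A = 0: 335 - 6q_A - 2(q_I) = 0.
Ionix's profit: π_I = (425 - 2Q)q_I - (193q_I + 2q_I²). Setting ∂π_I/∂q_I = 0: 232 - 8q_I - 2(q_A) = 0.
Best responses: q_A = (335 - 2q_I)/6, q_I = (232 - 2q_A)/8.
Substituting one into the other gives q_A = 554/11 and q_I = 361/22.

16.41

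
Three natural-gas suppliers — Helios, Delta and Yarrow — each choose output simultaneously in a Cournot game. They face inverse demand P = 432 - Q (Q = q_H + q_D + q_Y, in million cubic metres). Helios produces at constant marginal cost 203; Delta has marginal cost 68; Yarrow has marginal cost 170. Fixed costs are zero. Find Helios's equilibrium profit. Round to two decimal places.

Helios's profit: π_H = (432 - Q)q_H - (203q_H). Setting ∂π_H/∂q_H = 0: 229 - 2q_H - (q_D + q_Y) = 0.
Delta's profit: π_D = (432 - Q)q_D - (68q_D). Setting ∂π_D/∂q_D = 0: 364 - 2q_D - (q_H + q_Y) = 0.
Yarrow's first-order condition: 262 - 2q_Y - (q_H + q_D) = 0.
Adding the 3 first-order conditions: 855 − 4Q = 0, so Q = 855/4.
Back-substituting: q_H = (229 − 855/4) = 61/4, q_D = (364 − 855/4) = 601/4, q_Y = (262 − 855/4) = 193/4.
Price P = 432 - 855/4 = 873/4.
Helios's profit: (873/4 - 203)·(61/4) = 232.5625.

232.56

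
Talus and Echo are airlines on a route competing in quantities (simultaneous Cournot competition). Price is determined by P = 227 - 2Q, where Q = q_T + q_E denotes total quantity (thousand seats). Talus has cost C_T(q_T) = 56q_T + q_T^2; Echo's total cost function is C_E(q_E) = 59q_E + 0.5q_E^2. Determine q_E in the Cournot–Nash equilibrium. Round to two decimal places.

25.62

Talus's profit: π_T = (227 - 2Q)q_T - (56q_T + q_T²). Setting ∂π_T/∂q_T = 0: 171 - 6q_T - 2(q_E) = 0.
Echo's profit: π_E = (227 - 2Q)q_E - (59q_E + (1/2)q_E²). Setting ∂π_E/∂q_E = 0: 168 - 5q_E - 2(q_T) = 0.
So q_T = (171 - 2q_E)/6 and q_E = (168 - 2q_T)/5.
Substituting one into the other gives q_T = 519/26 and q_E = 333/13.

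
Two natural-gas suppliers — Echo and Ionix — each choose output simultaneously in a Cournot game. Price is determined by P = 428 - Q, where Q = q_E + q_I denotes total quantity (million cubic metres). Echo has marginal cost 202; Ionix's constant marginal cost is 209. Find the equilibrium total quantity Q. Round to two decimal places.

Echo's profit: π_E = (428 - Q)q_E - (202q_E). Setting ∂π_E/∂q_E = 0: 226 - 2q_E - (q_I) = 0.
Ionix's profit: π_I = (428 - Q)q_I - (209q_I). Setting ∂π_I/∂q_I = 0: 219 - 2q_I - (q_E) = 0.
Rearranging gives the reaction functions q_E = (226 - q_I)/2 and q_I = (219 - q_E)/2.
Substituting one into the other gives q_E = 233/3 and q_I = 212/3.
Total output Q = 233/3 + 212/3 = 445/3.

148.33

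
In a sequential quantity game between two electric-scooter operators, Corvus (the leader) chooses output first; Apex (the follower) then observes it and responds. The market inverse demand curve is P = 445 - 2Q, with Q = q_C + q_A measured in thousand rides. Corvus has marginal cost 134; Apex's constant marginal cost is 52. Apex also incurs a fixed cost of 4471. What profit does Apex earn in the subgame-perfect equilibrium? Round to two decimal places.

5224.28

Solve by backward induction. Given q_C, the follower Apex maximises π_A = (445 - 2q_C - 2q_A)q_A - 52q_A.
Follower FOC: 393 - 2q_C - 4q_A = 0, so q_A(q_C) = (393 - 2q_C)/4.
The leader anticipates this reaction. Substituting into P = 445 - 2Q gives P = 497/2 - q_C, so π_C = (497/2 - q_C)q_C - 134q_C.
The leader's first-order condition 229/2 - 2q_C = 0 yields q_C = 229/4.
Then q_A = (393 - 2·(229/4))/4 = 557/8.
Price P = 445 - 2·(1015/8) = 765/4.
Apex's profit: (765/4 - 52)·(557/8) - 4471 = 5224.2813.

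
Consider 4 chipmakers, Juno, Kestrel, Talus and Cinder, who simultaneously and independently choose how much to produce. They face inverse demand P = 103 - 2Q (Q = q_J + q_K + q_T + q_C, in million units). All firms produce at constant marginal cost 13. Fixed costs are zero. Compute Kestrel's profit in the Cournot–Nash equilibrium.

A representative firm's profit is π_i = q_i(103 - 2Q) - 13q_i.
Setting ∂π_i/∂q_i = 0 with rivals' quantities fixed: 90 - 4q_i - 2·Σ_{j≠i} q_j = 0.
With identical firms every q_j equals q_i, so Σ_{j≠i} q_j = 3q_i and 90 = 10q_i, giving q_i = 9.
Price P = 103 - 2·36 = 31.
Kestrel's profit: (31 - 13)·9 = 162.

162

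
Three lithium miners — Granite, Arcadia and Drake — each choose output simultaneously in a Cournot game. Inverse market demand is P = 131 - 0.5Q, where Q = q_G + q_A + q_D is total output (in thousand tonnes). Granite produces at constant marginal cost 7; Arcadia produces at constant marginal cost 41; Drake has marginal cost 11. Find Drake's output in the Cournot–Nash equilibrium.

73

Granite's profit: π_G = (131 - 0.5Q)q_G - (7q_G). Setting ∂π_G/∂q_G = 0: 124 - q_G - (1/2)(q_A + q_D) = 0.
Arcadia's first-order condition: 90 - q_A - (1/2)(q_G + q_D) = 0.
Drake's profit: π_D = (131 - 0.5Q)q_D - (11q_D). Setting ∂π_D/∂q_D = 0: 120 - q_D - (1/2)(q_G + q_A) = 0.
Adding the 3 first-order conditions: 334 − 2Q = 0, so Q = 167.
Back-substituting: q_G = (124 − 167/2)/(1/2) = 81, q_A = (90 − 167/2)/(1/2) = 13, q_D = (120 − 167/2)/(1/2) = 73.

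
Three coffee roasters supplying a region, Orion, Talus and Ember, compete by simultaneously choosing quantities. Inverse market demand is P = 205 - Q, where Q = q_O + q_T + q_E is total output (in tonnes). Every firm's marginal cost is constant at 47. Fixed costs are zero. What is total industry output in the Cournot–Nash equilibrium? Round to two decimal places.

118.50

A representative firm's profit is π_i = q_i(205 - Q) - 47q_i.
First-order condition (treating rivals' output as given): 158 - 2q_i - Σ_{j≠i} q_j = 0.
By symmetry each firm produces the same amount; substituting Σ_{j≠i} q_j = 2q_i yields q_i = 158/4 = 79/2.
Total output Q = 79/2 + 79/2 + 79/2 = 237/2.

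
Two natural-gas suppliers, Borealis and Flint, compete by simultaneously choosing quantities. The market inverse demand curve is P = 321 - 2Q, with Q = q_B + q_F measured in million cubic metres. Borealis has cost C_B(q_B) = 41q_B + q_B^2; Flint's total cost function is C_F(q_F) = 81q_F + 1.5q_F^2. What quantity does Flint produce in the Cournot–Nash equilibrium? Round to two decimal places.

Borealis's profit: π_B = (321 - 2Q)q_B - (41q_B + q_B²). Setting ∂π_B/∂q_B = 0: 280 - 6q_B - 2(q_F) = 0.
Flint's profit: π_F = (321 - 2Q)q_F - (81q_F + (3/2)q_F²). Setting ∂π_F/∂q_F = 0: 240 - 7q_F - 2(q_B) = 0.
So q_B = (280 - 2q_F)/6 and q_F = (240 - 2q_B)/7.
Substituting one into the other gives q_B = 740/19 and q_F = 440/19.

23.16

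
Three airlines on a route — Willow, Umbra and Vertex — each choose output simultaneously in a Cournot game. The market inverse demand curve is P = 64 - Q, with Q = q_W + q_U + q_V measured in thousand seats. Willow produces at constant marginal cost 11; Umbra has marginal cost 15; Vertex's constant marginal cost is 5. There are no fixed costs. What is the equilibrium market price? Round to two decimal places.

Willow's profit: π_W = (64 - Q)q_W - (11q_W). Setting ∂π_W/∂q_W = 0: 53 - 2q_W - (q_U + q_V) = 0.
Umbra's profit: π_U = (64 - Q)q_U - (15q_U). Setting ∂π_U/∂q_U = 0: 49 - 2q_U - (q_W + q_V) = 0.
Vertex's profit: π_V = (64 - Q)q_V - (5q_V). Setting ∂π_V/∂q_V = 0: 59 - 2q_V - (q_W + q_U) = 0.
Adding the 3 first-order conditions: 161 − 4Q = 0, so Q = 161/4.
Back-substituting: q_W = (53 − 161/4) = 51/4, q_U = (49 − 161/4) = 35/4, q_V = (59 − 161/4) = 75/4.
Total output Q = 161/4, so price P = 64 - 161/4 = 95/4.

23.75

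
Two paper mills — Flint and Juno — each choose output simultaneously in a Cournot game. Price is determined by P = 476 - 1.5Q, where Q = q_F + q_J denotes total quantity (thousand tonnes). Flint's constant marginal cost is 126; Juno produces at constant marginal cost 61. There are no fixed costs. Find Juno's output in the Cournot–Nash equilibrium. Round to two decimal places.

Flint's profit: π_F = (476 - 1.5Q)q_F - (126q_F). Setting ∂π_F/∂q_F = 0: 350 - 3q_F - (3/2)(q_J) = 0.
Juno's profit: π_J = (476 - 1.5Q)q_J - (61q_J). Setting ∂π_J/∂q_J = 0: 415 - 3q_J - (3/2)(q_F) = 0.
Rearranging gives the reaction functions q_F = (350 - (3/2)q_J)/3 and q_J = (415 - (3/2)q_F)/3.
Solving the pair: q_F = 190/3, q_J = 320/3.

106.67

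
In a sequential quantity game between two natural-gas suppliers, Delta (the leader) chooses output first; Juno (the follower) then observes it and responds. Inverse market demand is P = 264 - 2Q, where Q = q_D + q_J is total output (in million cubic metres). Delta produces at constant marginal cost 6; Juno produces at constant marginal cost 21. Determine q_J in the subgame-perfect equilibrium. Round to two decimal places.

Solve by backward induction. Given q_D, the follower Juno maximises π_J = (264 - 2q_D - 2q_J)q_J - 21q_J.
∂π_J/∂q_J = 243 - 2q_D - 4q_J = 0 gives the reaction function q_J = (243 - 2q_D)/4.
Delta substitutes q_J(q_D) into its own profit: π_D = q_D(264 - 2q_D - (243 - 2q_D)/2) - 6q_D = (285/2 - q_D)q_D - 6q_D.
Maximising: ∂π_D/∂q_D = 273/2 - 2q_D = 0, giving q_D = 273/4.
Then q_J = (243 - 2·(273/4))/4 = 213/8.

26.63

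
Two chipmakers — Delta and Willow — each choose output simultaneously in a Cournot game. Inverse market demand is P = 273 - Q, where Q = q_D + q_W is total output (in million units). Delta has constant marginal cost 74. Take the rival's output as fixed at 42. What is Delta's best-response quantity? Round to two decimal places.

78.50

With the rival's output fixed at 42, Delta's profit is π_D = (273 - 42 - q_D)q_D - (74q_D) = (231 - q_D)q_D - (74q_D).
∂π_D/∂q_D = 157 - 2q_D = 0, so q_D = 157/2.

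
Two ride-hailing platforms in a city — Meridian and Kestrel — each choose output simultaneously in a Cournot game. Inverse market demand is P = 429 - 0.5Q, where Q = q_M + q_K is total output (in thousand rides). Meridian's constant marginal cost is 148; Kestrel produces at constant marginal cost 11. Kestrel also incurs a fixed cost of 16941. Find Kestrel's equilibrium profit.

51509

Meridian's profit: π_M = (429 - 0.5Q)q_M - (148q_M). Setting ∂π_M/∂q_M = 0: 281 - q_M - (1/2)(q_K) = 0.
Kestrel's first-order condition: 418 - q_K - (1/2)(q_M) = 0.
So q_M = (281 - (1/2)q_K) and q_K = (418 - (1/2)q_M).
Substituting one into the other gives q_M = 96 and q_K = 370.
Price P = 429 - (1/2)·466 = 196.
Kestrel's profit: (196 - 11)·370 - 16941 = 51509.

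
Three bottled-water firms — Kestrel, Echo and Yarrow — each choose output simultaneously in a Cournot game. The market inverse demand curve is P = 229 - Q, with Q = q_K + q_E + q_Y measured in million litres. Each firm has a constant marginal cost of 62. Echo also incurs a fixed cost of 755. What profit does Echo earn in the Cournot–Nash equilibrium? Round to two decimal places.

988.06

A representative firm's profit is π_i = q_i(229 - Q) - 62q_i.
First-order condition (treating rivals' output as given): 167 - 2q_i - Σ_{j≠i} q_j = 0.
By symmetry each firm produces the same amount; substituting Σ_{j≠i} q_j = 2q_i yields q_i = 167/4.
Price P = 229 - 501/4 = 415/4.
Echo's profit: (415/4 - 62)·(167/4) - 755 = 988.0625.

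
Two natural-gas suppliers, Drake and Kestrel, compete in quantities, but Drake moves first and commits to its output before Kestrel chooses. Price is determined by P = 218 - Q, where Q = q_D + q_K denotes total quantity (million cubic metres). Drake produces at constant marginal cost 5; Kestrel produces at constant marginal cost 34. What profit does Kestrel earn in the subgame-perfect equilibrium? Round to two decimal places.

992.25

The follower Kestrel best-responds to any q_D: π_K = (218 - Q)q_K - 34q_K.
Setting the follower's marginal profit to zero, 184 - q_D - 2q_K = 0, i.e. q_K = (184 - q_D)/2.
Drake substitutes q_K(q_D) into its own profit: π_D = q_D(218 - q_D - (184 - q_D)/2) - 5q_D = (126 - (1/2)q_D)q_D - 5q_D.
Maximising: ∂π_D/∂q_D = 121 - q_D = 0, giving q_D = 121.
Then q_K = (184 - 121)/2 = 63/2.
Price P = 218 - 305/2 = 131/2.
Kestrel's profit: (131/2 - 34)·(63/2) = 992.2500.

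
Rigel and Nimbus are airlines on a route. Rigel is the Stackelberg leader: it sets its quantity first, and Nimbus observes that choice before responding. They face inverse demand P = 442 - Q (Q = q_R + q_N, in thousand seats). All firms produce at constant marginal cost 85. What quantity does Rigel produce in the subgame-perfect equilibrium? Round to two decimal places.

178.50

The follower Nimbus best-responds to any q_R: π_N = (442 - Q)q_N - 85q_N.
Setting the follower's marginal profit to zero, 357 - q_R - 2q_N = 0, i.e. q_N = (357 - q_R)/2.
The leader anticipates this reaction. Substituting into P = 442 - Q gives P = 527/2 - (1/2)q_R, so π_R = (527/2 - (1/2)q_R)q_R - 85q_R.
The leader's first-order condition 357/2 - q_R = 0 yields q_R = 357/2.
Then q_N = (357 - 357/2)/2 = 357/4.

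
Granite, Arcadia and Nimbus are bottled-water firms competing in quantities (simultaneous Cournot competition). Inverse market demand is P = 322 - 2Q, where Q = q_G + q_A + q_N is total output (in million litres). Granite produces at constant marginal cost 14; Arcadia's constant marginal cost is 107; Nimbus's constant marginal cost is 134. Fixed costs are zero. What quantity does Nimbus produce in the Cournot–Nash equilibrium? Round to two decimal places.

Granite's profit: π_G = (322 - 2Q)q_G - (14q_G). Setting ∂π_G/∂q_G = 0: 308 - 4q_G - 2(q_A + q_N) = 0.
Arcadia's first-order condition: 215 - 4q_A - 2(q_G + q_N) = 0.
Nimbus's first-order condition: 188 - 4q_N - 2(q_G + q_A) = 0.
Adding the 3 first-order conditions: 711 − 8Q = 0, so Q = 711/8.
Back-substituting: q_G = (308 − 711/4)/2 = 521/8, q_A = (215 − 711/4)/2 = 149/8, q_N = (188 − 711/4)/2 = 41/8.

5.13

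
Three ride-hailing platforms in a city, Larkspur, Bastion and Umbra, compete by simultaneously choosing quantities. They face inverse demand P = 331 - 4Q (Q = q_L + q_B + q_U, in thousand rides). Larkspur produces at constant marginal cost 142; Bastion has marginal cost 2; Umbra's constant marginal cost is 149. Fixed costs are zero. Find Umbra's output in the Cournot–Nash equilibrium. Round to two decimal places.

Larkspur's profit: π_L = (331 - 4Q)q_L - (142q_L). Setting ∂π_L/∂q_L = 0: 189 - 8q_L - 4(q_B + q_U) = 0.
Bastion's profit: π_B = (331 - 4Q)q_B - (2q_B). Setting ∂π_B/∂q_B = 0: 329 - 8q_B - 4(q_L + q_U) = 0.
Umbra's first-order condition: 182 - 8q_U - 4(q_L + q_B) = 0.
Summing all 3 equations gives 700 − 16Q = 0, hence Q = 175/4.
Back-substituting: q_L = (189 − 175)/4 = 7/2, q_B = (329 − 175)/4 = 77/2, q_U = (182 − 175)/4 = 7/4.

1.75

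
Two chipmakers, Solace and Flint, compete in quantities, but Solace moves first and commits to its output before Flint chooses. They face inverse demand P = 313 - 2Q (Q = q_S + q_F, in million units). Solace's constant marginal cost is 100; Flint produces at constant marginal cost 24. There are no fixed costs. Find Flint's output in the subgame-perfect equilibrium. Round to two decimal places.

The follower Flint best-responds to any q_S: π_F = (313 - 2Q)q_F - 24q_F.
Setting the follower's marginal profit to zero, 289 - 2q_S - 4q_F = 0, i.e. q_F = (289 - 2q_S)/4.
Solace substitutes q_F(q_S) into its own profit: π_S = q_S(313 - 2q_S - (289 - 2q_S)/2) - 100q_S = (337/2 - q_S)q_S - 100q_S.
Leader FOC: 137/2 - 2q_S = 0, so q_S = 137/4.
Then q_F = (289 - 2·(137/4))/4 = 441/8.

55.13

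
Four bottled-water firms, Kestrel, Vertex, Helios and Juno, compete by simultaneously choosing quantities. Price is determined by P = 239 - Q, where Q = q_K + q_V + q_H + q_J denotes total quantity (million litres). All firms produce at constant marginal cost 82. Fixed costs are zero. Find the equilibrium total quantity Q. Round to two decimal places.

125.60

A representative firm's profit is π_i = q_i(239 - Q) - 82q_i.
Setting ∂π_i/∂q_i = 0 with rivals' quantities fixed: 157 - 2q_i - Σ_{j≠i} q_j = 0.
By symmetry each firm produces the same amount; substituting Σ_{j≠i} q_j = 3q_i yields q_i = 157/5.
Total output Q = 157/5 + 157/5 + 157/5 + 157/5 = 628/5.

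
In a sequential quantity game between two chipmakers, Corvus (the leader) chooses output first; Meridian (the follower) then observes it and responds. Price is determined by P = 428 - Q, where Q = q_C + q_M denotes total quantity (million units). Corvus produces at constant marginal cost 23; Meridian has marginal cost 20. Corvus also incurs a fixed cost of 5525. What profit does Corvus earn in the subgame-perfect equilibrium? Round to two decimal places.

14675.50

The follower Meridian best-responds to any q_C: π_M = (428 - Q)q_M - 20q_M.
∂π_M/∂q_M = 408 - q_C - 2q_M = 0 gives the reaction function q_M = (408 - q_C)/2.
Corvus substitutes q_M(q_C) into its own profit: π_C = q_C(428 - q_C - (408 - q_C)/2) - 23q_C = (224 - (1/2)q_C)q_C - 23q_C.
Maximising: ∂π_C/∂q_C = 201 - q_C = 0, giving q_C = 201.
Then q_M = (408 - 201)/2 = 207/2.
Price P = 428 - 609/2 = 247/2.
Corvus's profit: (247/2 - 23)·201 - 5525 = 14675.5000.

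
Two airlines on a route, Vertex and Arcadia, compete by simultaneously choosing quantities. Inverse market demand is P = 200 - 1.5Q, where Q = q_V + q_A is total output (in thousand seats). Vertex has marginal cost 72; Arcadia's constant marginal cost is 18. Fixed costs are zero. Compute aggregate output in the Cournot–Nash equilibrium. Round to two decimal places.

68.89

Vertex's profit: π_V = (200 - 1.5Q)q_V - (72q_V). Setting ∂π_V/∂q_V = 0: 128 - 3q_V - (3/2)(q_A) = 0.
Arcadia's profit: π_A = (200 - 1.5Q)q_A - (18q_A). Setting ∂π_A/∂q_A = 0: 182 - 3q_A - (3/2)(q_V) = 0.
So q_V = (128 - (3/2)q_A)/3 and q_A = (182 - (3/2)q_V)/3.
Solving the pair: q_V = 148/9, q_A = 472/9.
Total output Q = 148/9 + 472/9 = 620/9.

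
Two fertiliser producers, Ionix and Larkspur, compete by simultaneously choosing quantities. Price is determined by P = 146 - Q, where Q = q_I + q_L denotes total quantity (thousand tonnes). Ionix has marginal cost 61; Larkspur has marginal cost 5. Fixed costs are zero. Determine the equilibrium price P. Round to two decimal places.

70.67

Ionix's profit: π_I = (146 - Q)q_I - (61q_I). Setting ∂π_I/∂q_I = 0: 85 - 2q_I - (q_L) = 0.
Larkspur's first-order condition: 141 - 2q_L - (q_I) = 0.
So q_I = (85 - q_L)/2 and q_L = (141 - q_I)/2.
Substituting one into the other gives q_I = 29/3 and q_L = 197/3.
Total output Q = 226/3, so price P = 146 - 226/3 = 212/3.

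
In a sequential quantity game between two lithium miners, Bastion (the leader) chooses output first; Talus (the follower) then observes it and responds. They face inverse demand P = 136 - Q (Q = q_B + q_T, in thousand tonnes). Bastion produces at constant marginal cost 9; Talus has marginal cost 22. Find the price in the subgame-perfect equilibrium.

44

Solve by backward induction. Given q_B, the follower Talus maximises π_T = (136 - q_B - q_T)q_T - 22q_T.
∂π_T/∂q_T = 114 - q_B - 2q_T = 0 gives the reaction function q_T = (114 - q_B)/2.
Bastion substitutes q_T(q_B) into its own profit: π_B = q_B(136 - q_B - (114 - q_B)/2) - 9q_B = (79 - (1/2)q_B)q_B - 9q_B.
The leader's first-order condition 70 - q_B = 0 yields q_B = 70.
Then q_T = (114 - 70)/2 = 22.
Total output Q = 92, so price P = 136 - 92 = 44.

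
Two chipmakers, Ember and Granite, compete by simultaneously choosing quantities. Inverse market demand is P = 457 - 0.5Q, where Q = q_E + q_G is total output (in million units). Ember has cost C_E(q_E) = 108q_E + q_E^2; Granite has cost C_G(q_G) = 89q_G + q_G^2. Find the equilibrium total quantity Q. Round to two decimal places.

Ember's profit: π_E = (457 - 0.5Q)q_E - (108q_E + q_E²). Setting ∂π_E/∂q_E = 0: 349 - 3q_E - (1/2)(q_G) = 0.
Granite's first-order condition: 368 - 3q_G - (1/2)(q_E) = 0.
Best responses: q_E = (349 - (1/2)q_G)/3, q_G = (368 - (1/2)q_E)/3.
Substituting one into the other gives q_E = 98.6286 and q_G = 106.2286.
Total output Q = 98.6286 + 106.2286 = 1434/7.

204.86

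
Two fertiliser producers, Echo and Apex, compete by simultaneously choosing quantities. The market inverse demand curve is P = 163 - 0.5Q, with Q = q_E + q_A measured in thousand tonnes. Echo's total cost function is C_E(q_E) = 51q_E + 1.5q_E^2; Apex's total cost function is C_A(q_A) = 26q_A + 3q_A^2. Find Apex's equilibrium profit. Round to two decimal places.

Echo's profit: π_E = (163 - 0.5Q)q_E - (51q_E + (3/2)q_E²). Setting ∂π_E/∂q_E = 0: 112 - 4q_E - (1/2)(q_A) = 0.
Apex's profit: π_A = (163 - 0.5Q)q_A - (26q_A + 3q_A²). Setting ∂π_A/∂q_A = 0: 137 - 7q_A - (1/2)(q_E) = 0.
Best responses: q_E = (112 - (1/2)q_A)/4, q_A = (137 - (1/2)q_E)/7.
Solving the pair: q_E = 954/37, q_A = 656/37.
Price P = 163 - (1/2)·(1610/37) = 141.2432.
Apex's profit: 141.2432·(656/37) - 26·(656/37) - 3(656/37)² = 1100.2016.

1100.20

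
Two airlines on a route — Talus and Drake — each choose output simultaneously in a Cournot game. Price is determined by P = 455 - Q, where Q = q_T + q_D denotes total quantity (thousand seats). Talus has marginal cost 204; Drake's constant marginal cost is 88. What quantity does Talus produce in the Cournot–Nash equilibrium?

45

Talus's profit: π_T = (455 - Q)q_T - (204q_T). Setting ∂π_T/∂q_T = 0: 251 - 2q_T - (q_D) = 0.
Drake's first-order condition: 367 - 2q_D - (q_T) = 0.
Best responses: q_T = (251 - q_D)/2, q_D = (367 - q_T)/2.
Solving the pair: q_T = 45, q_D = 161.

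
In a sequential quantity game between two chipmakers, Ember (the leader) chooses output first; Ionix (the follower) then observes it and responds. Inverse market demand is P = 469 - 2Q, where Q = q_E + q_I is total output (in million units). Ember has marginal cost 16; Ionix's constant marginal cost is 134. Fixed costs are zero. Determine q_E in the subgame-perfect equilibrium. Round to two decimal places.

142.75

Solve by backward induction. Given q_E, the follower Ionix maximises π_I = (469 - 2q_E - 2q_I)q_I - 134q_I.
∂π_I/∂q_I = 335 - 2q_E - 4q_I = 0 gives the reaction function q_I = (335 - 2q_E)/4.
Ember substitutes q_I(q_E) into its own profit: π_E = q_E(469 - 2q_E - (335 - 2q_E)/2) - 16q_E = (603/2 - q_E)q_E - 16q_E.
The leader's first-order condition 571/2 - 2q_E = 0 yields q_E = 571/4.
Then q_I = (335 - 2·(571/4))/4 = 99/8.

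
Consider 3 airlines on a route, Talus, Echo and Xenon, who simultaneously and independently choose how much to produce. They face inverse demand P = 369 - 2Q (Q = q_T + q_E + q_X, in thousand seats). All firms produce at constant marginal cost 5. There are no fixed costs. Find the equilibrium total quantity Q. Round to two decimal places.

Each firm earns π_i = (369 - 2Q)q_i - 5q_i.
Setting ∂π_i/∂q_i = 0 with rivals' quantities fixed: 364 - 4q_i - 2·Σ_{j≠i} q_j = 0.
With identical firms every q_j equals q_i, so Σ_{j≠i} q_j = 2q_i and 364 = 8q_i, giving q_i = 91/2.
Total output Q = 91/2 + 91/2 + 91/2 = 273/2.

136.50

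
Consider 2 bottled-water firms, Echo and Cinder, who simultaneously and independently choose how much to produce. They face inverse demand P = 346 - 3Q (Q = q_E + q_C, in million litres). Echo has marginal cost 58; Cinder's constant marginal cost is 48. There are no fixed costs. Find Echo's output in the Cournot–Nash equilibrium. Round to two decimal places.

Echo's profit: π_E = (346 - 3Q)q_E - (58q_E). Setting ∂π_E/∂q_E = 0: 288 - 6q_E - 3(q_C) = 0.
Cinder's profit: π_C = (346 - 3Q)q_C - (48q_C). Setting ∂π_C/∂q_C = 0: 298 - 6q_C - 3(q_E) = 0.
Rearranging gives the reaction functions q_E = (288 - 3q_C)/6 and q_C = (298 - 3q_E)/6.
Substituting one into the other gives q_E = 278/9 and q_C = 308/9.

30.89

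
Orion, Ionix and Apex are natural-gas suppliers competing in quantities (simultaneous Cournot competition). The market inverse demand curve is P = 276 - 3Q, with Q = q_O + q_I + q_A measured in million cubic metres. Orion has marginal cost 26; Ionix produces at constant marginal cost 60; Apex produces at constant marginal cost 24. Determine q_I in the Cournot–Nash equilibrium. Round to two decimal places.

Orion's profit: π_O = (276 - 3Q)q_O - (26q_O). Setting ∂π_O/∂q_O = 0: 250 - 6q_O - 3(q_I + q_A) = 0.
Ionix's first-order condition: 216 - 6q_I - 3(q_O + q_A) = 0.
Apex's profit: π_A = (276 - 3Q)q_A - (24q_A). Setting ∂π_A/∂q_A = 0: 252 - 6q_A - 3(q_O + q_I) = 0.
Summing all 3 equations gives 718 − 12Q = 0, hence Q = 359/6.
Back-substituting: q_O = (250 − 359/2)/3 = 47/2, q_I = (216 − 359/2)/3 = 73/6, q_A = (252 − 359/2)/3 = 145/6.

12.17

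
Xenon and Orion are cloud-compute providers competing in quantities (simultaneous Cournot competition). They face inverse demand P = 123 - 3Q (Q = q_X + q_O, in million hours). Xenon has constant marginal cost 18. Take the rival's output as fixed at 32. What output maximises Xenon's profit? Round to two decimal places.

1.50

With the rival's output fixed at 32, Xenon's profit is π_X = (123 - 3·32 - 3q_X)q_X - (18q_X) = (27 - 3q_X)q_X - (18q_X).
∂π_X/∂q_X = 9 - 6q_X = 0, so q_X = 3/2.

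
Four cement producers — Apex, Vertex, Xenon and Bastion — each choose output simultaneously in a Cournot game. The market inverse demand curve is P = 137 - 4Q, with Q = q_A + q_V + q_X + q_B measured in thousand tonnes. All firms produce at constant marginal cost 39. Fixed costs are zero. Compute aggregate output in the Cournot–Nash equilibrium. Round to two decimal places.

Each firm earns π_i = (137 - 4Q)q_i - 39q_i.
First-order condition (treating rivals' output as given): 98 - 8q_i - 4·Σ_{j≠i} q_j = 0.
By symmetry each firm produces the same amount; substituting Σ_{j≠i} q_j = 3q_i yields q_i = 98/20 = 49/10.
Total output Q = 49/10 + 49/10 + 49/10 + 49/10 = 98/5.

19.60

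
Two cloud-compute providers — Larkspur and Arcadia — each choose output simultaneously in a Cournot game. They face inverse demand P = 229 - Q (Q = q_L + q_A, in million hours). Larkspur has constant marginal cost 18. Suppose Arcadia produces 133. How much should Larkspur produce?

39

With the rival's output fixed at 133, Larkspur's profit is π_L = (229 - 133 - q_L)q_L - (18q_L) = (96 - q_L)q_L - (18q_L).
∂π_L/∂q_L = 78 - 2q_L = 0, so q_L = 39.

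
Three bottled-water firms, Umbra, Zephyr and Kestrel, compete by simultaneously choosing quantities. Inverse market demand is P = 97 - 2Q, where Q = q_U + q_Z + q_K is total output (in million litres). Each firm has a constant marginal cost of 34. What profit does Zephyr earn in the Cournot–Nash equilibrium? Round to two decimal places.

124.03

A representative firm's profit is π_i = q_i(97 - 2Q) - 34q_i.
First-order condition (treating rivals' output as given): 63 - 4q_i - 2·Σ_{j≠i} q_j = 0.
By symmetry each firm produces the same amount; substituting Σ_{j≠i} q_j = 2q_i yields q_i = 63/8.
Price P = 97 - 2·(189/8) = 199/4.
Zephyr's profit: (199/4 - 34)·(63/8) = 124.0313.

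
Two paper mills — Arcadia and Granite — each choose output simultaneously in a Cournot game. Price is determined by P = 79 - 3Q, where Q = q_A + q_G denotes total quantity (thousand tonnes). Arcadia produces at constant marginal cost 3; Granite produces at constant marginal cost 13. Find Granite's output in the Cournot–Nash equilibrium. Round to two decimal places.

6.22

Arcadia's profit: π_A = (79 - 3Q)q_A - (3q_A). Setting ∂π_A/∂q_A = 0: 76 - 6q_A - 3(q_G) = 0.
Granite's first-order condition: 66 - 6q_G - 3(q_A) = 0.
Rearranging gives the reaction functions q_A = (76 - 3q_G)/6 and q_G = (66 - 3q_A)/6.
Solving the pair: q_A = 86/9, q_G = 56/9.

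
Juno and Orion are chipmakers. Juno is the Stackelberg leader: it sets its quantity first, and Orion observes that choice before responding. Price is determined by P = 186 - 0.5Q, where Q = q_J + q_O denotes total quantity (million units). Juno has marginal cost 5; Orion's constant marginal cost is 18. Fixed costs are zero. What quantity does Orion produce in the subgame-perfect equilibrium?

71

The follower Orion best-responds to any q_J: π_O = (186 - 0.5Q)q_O - 18q_O.
Setting the follower's marginal profit to zero, 168 - (1/2)q_J - q_O = 0, i.e. q_O = (168 - (1/2)q_J).
Juno substitutes q_O(q_J) into its own profit: π_J = q_J(186 - (1/2)q_J - (168 - (1/2)q_J)/2) - 5q_J = (102 - (1/4)q_J)q_J - 5q_J.
The leader's first-order condition 97 - (1/2)q_J = 0 yields q_J = 194.
Then q_O = (168 - (1/2)·194) = 71.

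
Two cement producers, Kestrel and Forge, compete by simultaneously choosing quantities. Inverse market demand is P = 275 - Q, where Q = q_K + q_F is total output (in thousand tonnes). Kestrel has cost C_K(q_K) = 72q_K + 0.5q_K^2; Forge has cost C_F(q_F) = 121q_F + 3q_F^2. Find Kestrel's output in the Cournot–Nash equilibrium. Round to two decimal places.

Kestrel's profit: π_K = (275 - Q)q_K - (72q_K + (1/2)q_K²). Setting ∂π_K/∂q_K = 0: 203 - 3q_K - (q_F) = 0.
Forge's profit: π_F = (275 - Q)q_F - (121q_F + 3q_F²). Setting ∂π_F/∂q_F = 0: 154 - 8q_F - (q_K) = 0.
Rearranging gives the reaction functions q_K = (203 - q_F)/3 and q_F = (154 - q_K)/8.
Substituting one into the other gives q_K = 1470/23 and q_F = 259/23.

63.91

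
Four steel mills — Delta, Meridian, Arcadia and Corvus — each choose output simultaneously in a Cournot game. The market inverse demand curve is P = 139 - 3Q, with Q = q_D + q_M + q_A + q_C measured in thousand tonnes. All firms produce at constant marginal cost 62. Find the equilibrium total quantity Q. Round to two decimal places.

A representative firm's profit is π_i = q_i(139 - 3Q) - 62q_i.
Setting ∂π_i/∂q_i = 0 with rivals' quantities fixed: 77 - 6q_i - 3·Σ_{j≠i} q_j = 0.
With identical firms every q_j equals q_i, so Σ_{j≠i} q_j = 3q_i and 77 = 15q_i, giving q_i = 77/15.
Total output Q = 77/15 + 77/15 + 77/15 + 77/15 = 308/15.

20.53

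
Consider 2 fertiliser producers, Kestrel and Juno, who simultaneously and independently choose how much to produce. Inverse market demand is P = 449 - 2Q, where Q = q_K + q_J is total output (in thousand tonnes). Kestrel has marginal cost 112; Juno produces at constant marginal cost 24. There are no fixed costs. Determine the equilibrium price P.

Kestrel's profit: π_K = (449 - 2Q)q_K - (112q_K). Setting ∂π_K/∂q_K = 0: 337 - 4q_K - 2(q_J) = 0.
Juno's profit: π_J = (449 - 2Q)q_J - (24q_J). Setting ∂π_J/∂q_J = 0: 425 - 4q_J - 2(q_K) = 0.
So q_K = (337 - 2q_J)/4 and q_J = (425 - 2q_K)/4.
Substituting one into the other gives q_K = 83/2 and q_J = 171/2.
Total output Q = 127, so price P = 449 - 2·127 = 195.

195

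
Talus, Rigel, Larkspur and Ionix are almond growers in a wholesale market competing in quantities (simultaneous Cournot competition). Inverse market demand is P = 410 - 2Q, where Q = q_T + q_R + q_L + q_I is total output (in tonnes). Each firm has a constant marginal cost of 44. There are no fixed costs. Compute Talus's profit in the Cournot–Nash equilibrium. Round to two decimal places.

Each firm earns π_i = (410 - 2Q)q_i - 44q_i.
Setting ∂π_i/∂q_i = 0 with rivals' quantities fixed: 366 - 4q_i - 2·Σ_{j≠i} q_j = 0.
By symmetry each firm produces the same amount; substituting Σ_{j≠i} q_j = 3q_i yields q_i = 366/10 = 183/5.
Price P = 410 - 2·(732/5) = 586/5.
Talus's profit: (586/5 - 44)·(183/5) = 2679.1200.

2679.12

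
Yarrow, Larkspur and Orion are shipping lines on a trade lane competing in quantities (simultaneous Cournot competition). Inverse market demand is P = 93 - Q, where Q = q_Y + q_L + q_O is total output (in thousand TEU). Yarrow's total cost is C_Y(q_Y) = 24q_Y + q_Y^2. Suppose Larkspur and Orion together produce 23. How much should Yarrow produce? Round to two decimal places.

11.50

With rivals' combined output fixed at 23, Yarrow's profit is π_Y = (93 - 23 - q_Y)q_Y - (24q_Y + q_Y²) = (70 - q_Y)q_Y - (24q_Y + q_Y²).
∂π_Y/∂q_Y = 46 - 4q_Y = 0, so q_Y = 23/2.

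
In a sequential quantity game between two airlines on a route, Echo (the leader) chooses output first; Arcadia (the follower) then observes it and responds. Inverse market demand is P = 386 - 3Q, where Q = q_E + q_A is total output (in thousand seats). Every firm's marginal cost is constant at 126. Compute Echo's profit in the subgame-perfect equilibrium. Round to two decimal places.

2816.67

The follower Arcadia best-responds to any q_E: π_A = (386 - 3Q)q_A - 126q_A.
Follower FOC: 260 - 3q_E - 6q_A = 0, so q_A(q_E) = (260 - 3q_E)/6.
The leader anticipates this reaction. Substituting into P = 386 - 3Q gives P = 256 - (3/2)q_E, so π_E = (256 - (3/2)q_E)q_E - 126q_E.
The leader's first-order condition 130 - 3q_E = 0 yields q_E = 130/3.
Then q_A = (260 - 3·(130/3))/6 = 65/3.
Price P = 386 - 3·65 = 191.
Echo's profit: (191 - 126)·(130/3) = 2816.6667.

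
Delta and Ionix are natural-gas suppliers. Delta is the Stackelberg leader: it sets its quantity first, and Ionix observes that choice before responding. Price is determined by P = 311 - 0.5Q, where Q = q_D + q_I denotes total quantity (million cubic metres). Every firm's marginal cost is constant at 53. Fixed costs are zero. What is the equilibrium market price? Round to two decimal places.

117.50

The follower Ionix best-responds to any q_D: π_I = (311 - 0.5Q)q_I - 53q_I.
∂π_I/∂q_I = 258 - (1/2)q_D - q_I = 0 gives the reaction function q_I = (258 - (1/2)q_D).
The leader anticipates this reaction. Substituting into P = 311 - 0.5Q gives P = 182 - (1/4)q_D, so π_D = (182 - (1/4)q_D)q_D - 53q_D.
Leader FOC: 129 - (1/2)q_D = 0, so q_D = 258.
Then q_I = (258 - (1/2)·258) = 129.
Total output Q = 387, so price P = 311 - (1/2)·387 = 235/2.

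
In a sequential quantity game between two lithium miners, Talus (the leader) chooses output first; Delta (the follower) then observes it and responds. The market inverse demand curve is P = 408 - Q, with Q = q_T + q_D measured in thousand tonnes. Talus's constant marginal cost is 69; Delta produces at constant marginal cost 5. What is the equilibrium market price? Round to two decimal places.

The follower Delta best-responds to any q_T: π_D = (408 - Q)q_D - 5q_D.
Follower FOC: 403 - q_T - 2q_D = 0, so q_D(q_T) = (403 - q_T)/2.
Talus substitutes q_D(q_T) into its own profit: π_T = q_T(408 - q_T - (403 - q_T)/2) - 69q_T = (413/2 - (1/2)q_T)q_T - 69q_T.
Maximising: ∂π_T/∂q_T = 275/2 - q_T = 0, giving q_T = 275/2.
Then q_D = (403 - 275/2)/2 = 531/4.
Total output Q = 1081/4, so price P = 408 - 1081/4 = 551/4.

137.75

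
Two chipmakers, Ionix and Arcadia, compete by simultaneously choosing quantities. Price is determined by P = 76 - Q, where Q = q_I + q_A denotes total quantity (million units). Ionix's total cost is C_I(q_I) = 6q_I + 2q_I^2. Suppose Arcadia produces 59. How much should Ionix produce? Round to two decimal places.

1.83

With the rival's output fixed at 59, Ionix's profit is π_I = (76 - 59 - q_I)q_I - (6q_I + 2q_I²) = (17 - q_I)q_I - (6q_I + 2q_I²).
∂π_I/∂q_I = 11 - 6q_I = 0, so q_I = 11/6.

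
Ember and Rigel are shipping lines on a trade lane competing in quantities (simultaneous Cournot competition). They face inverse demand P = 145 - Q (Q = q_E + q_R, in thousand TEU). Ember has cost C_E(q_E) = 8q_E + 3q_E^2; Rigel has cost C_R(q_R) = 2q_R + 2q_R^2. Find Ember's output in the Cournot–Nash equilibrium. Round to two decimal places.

14.45

Ember's profit: π_E = (145 - Q)q_E - (8q_E + 3q_E²). Setting ∂π_E/∂q_E = 0: 137 - 8q_E - (q_R) = 0.
Rigel's profit: π_R = (145 - Q)q_R - (2q_R + 2q_R²). Setting ∂π_R/∂q_R = 0: 143 - 6q_R - (q_E) = 0.
So q_E = (137 - q_R)/8 and q_R = (143 - q_E)/6.
Substituting one into the other gives q_E = 679/47 and q_R = 1007/47.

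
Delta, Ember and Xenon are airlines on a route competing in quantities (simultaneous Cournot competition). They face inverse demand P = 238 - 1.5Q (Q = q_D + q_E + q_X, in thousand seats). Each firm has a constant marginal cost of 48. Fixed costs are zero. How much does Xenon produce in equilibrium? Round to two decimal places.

A representative firm's profit is π_i = q_i(238 - 1.5Q) - 48q_i.
Setting ∂π_i/∂q_i = 0 with rivals' quantities fixed: 190 - 3q_i - (3/2)·Σ_{j≠i} q_j = 0.
By symmetry each firm produces the same amount; substituting Σ_{j≠i} q_j = 2q_i yields q_i = 190/6 = 95/3.

31.67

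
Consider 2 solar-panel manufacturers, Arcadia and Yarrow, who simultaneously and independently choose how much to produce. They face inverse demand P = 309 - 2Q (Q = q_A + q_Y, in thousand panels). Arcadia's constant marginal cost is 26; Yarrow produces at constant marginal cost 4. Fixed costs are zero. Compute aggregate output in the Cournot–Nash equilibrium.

98

Arcadia's profit: π_A = (309 - 2Q)q_A - (26q_A). Setting ∂π_A/∂q_A = 0: 283 - 4q_A - 2(q_Y) = 0.
Yarrow's first-order condition: 305 - 4q_Y - 2(q_A) = 0.
Rearranging gives the reaction functions q_A = (283 - 2q_Y)/4 and q_Y = (305 - 2q_A)/4.
Solving the pair: q_A = 87/2, q_Y = 109/2.
Total output Q = 87/2 + 109/2 = 98.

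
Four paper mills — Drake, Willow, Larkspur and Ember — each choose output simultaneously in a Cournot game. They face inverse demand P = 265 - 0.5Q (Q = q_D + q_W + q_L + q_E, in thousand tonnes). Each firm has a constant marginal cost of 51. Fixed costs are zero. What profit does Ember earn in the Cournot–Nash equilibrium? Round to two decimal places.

3663.68

Each firm earns π_i = (265 - 0.5Q)q_i - 51q_i.
First-order condition (treating rivals' output as given): 214 - q_i - (1/2)·Σ_{j≠i} q_j = 0.
By symmetry each firm produces the same amount; substituting Σ_{j≠i} q_j = 3q_i yields q_i = 214/(5/2) = 428/5.
Price P = 265 - (1/2)·(1712/5) = 469/5.
Ember's profit: (469/5 - 51)·(428/5) = 3663.6800.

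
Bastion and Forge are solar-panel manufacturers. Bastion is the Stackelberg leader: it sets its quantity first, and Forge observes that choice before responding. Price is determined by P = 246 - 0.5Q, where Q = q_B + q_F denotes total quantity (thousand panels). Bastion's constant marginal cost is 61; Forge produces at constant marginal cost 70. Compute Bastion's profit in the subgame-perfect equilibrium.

9409

The follower Forge best-responds to any q_B: π_F = (246 - 0.5Q)q_F - 70q_F.
Setting the follower's marginal profit to zero, 176 - (1/2)q_B - q_F = 0, i.e. q_F = (176 - (1/2)q_B).
The leader anticipates this reaction. Substituting into P = 246 - 0.5Q gives P = 158 - (1/4)q_B, so π_B = (158 - (1/4)q_B)q_B - 61q_B.
The leader's first-order condition 97 - (1/2)q_B = 0 yields q_B = 194.
Then q_F = (176 - (1/2)·194) = 79.
Price P = 246 - (1/2)·273 = 219/2.
Bastion's profit: (219/2 - 61)·194 = 9409.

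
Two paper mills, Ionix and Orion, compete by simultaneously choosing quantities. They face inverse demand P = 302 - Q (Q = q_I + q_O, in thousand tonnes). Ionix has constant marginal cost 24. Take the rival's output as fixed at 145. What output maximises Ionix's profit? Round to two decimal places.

With the rival's output fixed at 145, Ionix's profit is π_I = (302 - 145 - q_I)q_I - (24q_I) = (157 - q_I)q_I - (24q_I).
∂π_I/∂q_I = 133 - 2q_I = 0, so q_I = 133/2.

66.50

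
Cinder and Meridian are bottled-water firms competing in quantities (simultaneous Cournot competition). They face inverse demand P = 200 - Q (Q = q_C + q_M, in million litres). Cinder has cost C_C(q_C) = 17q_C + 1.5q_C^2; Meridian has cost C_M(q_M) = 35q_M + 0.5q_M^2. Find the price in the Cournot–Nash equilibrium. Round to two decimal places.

Cinder's profit: π_C = (200 - Q)q_C - (17q_C + (3/2)q_C²). Setting ∂π_C/∂q_C = 0: 183 - 5q_C - (q_M) = 0.
Meridian's first-order condition: 165 - 3q_M - (q_C) = 0.
Best responses: q_C = (183 - q_M)/5, q_M = (165 - q_C)/3.
Substituting one into the other gives q_C = 192/7 and q_M = 321/7.
Total output Q = 513/7, so price P = 200 - 513/7 = 887/7.

126.71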